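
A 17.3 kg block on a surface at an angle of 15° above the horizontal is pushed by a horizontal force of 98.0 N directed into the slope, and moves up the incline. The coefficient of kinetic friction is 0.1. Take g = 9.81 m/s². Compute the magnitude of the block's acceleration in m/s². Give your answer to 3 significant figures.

The horizontal push has components F cos 15° = 98.0 × 0.9659 = 94.658 N up the incline and F sin 15° = 98.0 × 0.2588 = 25.362 N pressing into the surface.
The normal force is therefore N = mg cos 15° + F sin 15° = 163.926 + 25.362 = 189.288 N, and kinetic friction down the slope is μN = 0.1 × 189.288 = 18.929 N.
Along the incline: F cos 15° − mg sin 15° − μN = ma, so 94.658 − 43.922 − 18.929 = 17.3 a, giving a = 1.8386 m/s².

1.84 m/s²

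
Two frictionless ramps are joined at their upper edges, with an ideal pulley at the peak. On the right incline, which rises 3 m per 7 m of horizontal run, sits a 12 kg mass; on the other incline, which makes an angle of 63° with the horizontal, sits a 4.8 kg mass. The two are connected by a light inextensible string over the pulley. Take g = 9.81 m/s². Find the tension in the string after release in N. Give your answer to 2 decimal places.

43.22 N

Resolve each weight along its own incline: the 12 kg mass has component 12 × 9.81 × sin 23.20° = 46.372 N down its slope, and the 4.8 kg mass has 4.8 × 9.81 × sin 63° = 41.956 N down its slope.
The 12 kg side's 46.372 N exceeds the other side's 41.956 N, so that mass slides down and the 4.8 kg mass slides up. Taking that direction as positive, Newton's second law for the whole system gives 46.372 − 41.956 = (12 + 4.8) a, so a = 4.416 / 16.8 = 0.2629 m/s².
For the 4.8 kg mass (up-slope positive): T − 41.956 = 4.8 × 0.2629, so T = 43.218 N.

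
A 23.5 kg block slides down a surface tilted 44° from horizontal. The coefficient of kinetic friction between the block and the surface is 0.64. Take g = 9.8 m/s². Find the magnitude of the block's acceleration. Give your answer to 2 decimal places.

2.30 m/s²

Resolving the weight along the incline: the component pulling the block down the slope is mg sin 44° = 23.5 × 9.8 × 0.6947 = 159.989 N, and the normal force is N = mg cos 44° = 23.5 × 9.8 × 0.7193 = 165.655 N.
Kinetic friction acts up the slope with magnitude f = μN = 0.64 × 165.655 = 106.019 N.
Net force along the incline is 159.989 − 106.019 = 53.970 N, so a = 53.970 / 23.5 = 2.2966 m/s².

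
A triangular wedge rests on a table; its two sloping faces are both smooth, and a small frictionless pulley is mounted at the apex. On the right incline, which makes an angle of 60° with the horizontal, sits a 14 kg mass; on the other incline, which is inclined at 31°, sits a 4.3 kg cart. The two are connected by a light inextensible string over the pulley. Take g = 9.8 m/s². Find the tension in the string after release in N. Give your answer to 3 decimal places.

Resolve each weight along its own incline: the 14 kg mass has component 14 × 9.8 × sin 60° = 118.819 N down its slope, and the 4.3 kg mass has 4.3 × 9.8 × sin 31° = 21.704 N down its slope.
The 14 kg side's 118.819 N exceeds the other side's 21.704 N, so that mass slides down and the 4.3 kg mass slides up. Taking that direction as positive, Newton's second law for the whole system gives 118.819 − 21.704 = (14 + 4.3) a, so a = 97.115 / 18.3 = 5.3068 m/s².
For the 4.3 kg mass (up-slope positive): T − 21.704 = 4.3 × 5.3068, so T = 44.523 N.

44.523 N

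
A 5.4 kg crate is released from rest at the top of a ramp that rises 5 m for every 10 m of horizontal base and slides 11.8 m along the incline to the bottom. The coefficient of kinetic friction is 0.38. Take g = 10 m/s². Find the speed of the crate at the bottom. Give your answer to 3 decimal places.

5.033 m/s

The weight component along the incline is mg sin 26.57° = 24.150 N and the normal force is N = mg cos 26.57° = 48.299 N.
Friction up the slope is f = μN = 0.38 × 48.299 = 18.354 N, so the net downslope force is 24.150 − 18.354 = 5.796 N and a = 5.796 / 5.4 = 1.0733 m/s².
Starting from rest over a distance of 11.8 m, v² = 2aL = 2 × 1.0733 × 11.8 = 25.3299, so v = 5.0329 m/s.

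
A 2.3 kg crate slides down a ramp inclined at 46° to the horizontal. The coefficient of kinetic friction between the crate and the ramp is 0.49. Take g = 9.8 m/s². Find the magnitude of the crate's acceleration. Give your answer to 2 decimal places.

Resolving the weight along the incline: the component pulling the crate down the slope is mg sin 46° = 2.3 × 9.8 × 0.7193 = 16.213 N, and the normal force is N = mg cos 46° = 2.3 × 9.8 × 0.6947 = 15.659 N.
Kinetic friction acts up the slope with magnitude f = μN = 0.49 × 15.659 = 7.673 N.
Net force along the incline is 16.213 − 7.673 = 8.540 N, so a = 8.540 / 2.3 = 3.7130 m/s².

3.71 m/s²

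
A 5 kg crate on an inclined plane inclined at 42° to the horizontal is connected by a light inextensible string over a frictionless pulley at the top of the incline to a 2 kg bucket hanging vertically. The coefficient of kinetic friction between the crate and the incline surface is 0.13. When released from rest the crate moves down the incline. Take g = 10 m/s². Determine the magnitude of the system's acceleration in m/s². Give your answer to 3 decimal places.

1.232 m/s²

For the crate on the incline: the weight component along the slope is m₁g sin 42° = 5 × 10 × 0.6691 = 33.455 N and the normal force is N = m₁g cos 42° = 37.157 N.
Kinetic friction opposes the crate's motion down the incline: f = μN = 0.13 × 37.157 = 4.830 N acting up the slope.
Newton's second law for the crate (down-slope positive): 33.455 − 4.830 − T = 5 a. For the hanging bucket (upward positive): T − 2 × 10 = 2 a.
Adding the two equations eliminates T: 8.625 = 7 a, so a = 1.2321 m/s².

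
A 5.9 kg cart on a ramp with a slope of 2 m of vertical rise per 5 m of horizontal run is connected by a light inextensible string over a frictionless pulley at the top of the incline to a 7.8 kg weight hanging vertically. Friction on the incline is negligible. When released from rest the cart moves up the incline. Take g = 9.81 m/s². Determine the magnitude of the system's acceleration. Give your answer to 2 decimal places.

4.02 m/s²

For the cart on the incline: the weight component along the slope is m₁g sin 21.80° = 5.9 × 9.81 × 0.3714 = 21.496 N and the normal force is N = m₁g cos 21.80° = 53.739 N.
Newton's second law for the cart (up-slope positive): T − 21.496 = 5.9 a. For the hanging weight (downward positive): 7.8 × 9.81 − T = 7.8 a.
Adding the two equations eliminates T: 55.022 = 13.7 a, so a = 4.0162 m/s².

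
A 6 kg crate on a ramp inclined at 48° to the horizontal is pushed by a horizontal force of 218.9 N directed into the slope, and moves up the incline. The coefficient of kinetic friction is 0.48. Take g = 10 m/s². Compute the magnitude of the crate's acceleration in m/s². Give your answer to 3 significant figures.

0.755 m/s²

The horizontal push has components F cos 48° = 218.9 × 0.6691 = 146.466 N up the incline and F sin 48° = 218.9 × 0.7431 = 162.665 N pressing into the surface.
The normal force is therefore N = mg cos 48° + F sin 48° = 40.146 + 162.665 = 202.811 N, and kinetic friction down the slope is μN = 0.48 × 202.811 = 97.349 N.
Along the incline: F cos 48° − mg sin 48° − μN = ma, so 146.466 − 44.586 − 97.349 = 6 a, giving a = 0.7552 m/s².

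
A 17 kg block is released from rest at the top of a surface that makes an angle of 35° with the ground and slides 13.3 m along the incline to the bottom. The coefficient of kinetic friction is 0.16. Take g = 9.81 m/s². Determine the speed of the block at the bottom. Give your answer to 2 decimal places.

The weight component along the incline is mg sin 35° = 95.655 N and the normal force is N = mg cos 35° = 136.610 N.
Friction up the slope is f = μN = 0.16 × 136.610 = 21.858 N, so the net downslope force is 95.655 − 21.858 = 73.797 N and a = 73.797 / 17 = 4.3410 m/s².
Starting from rest over a distance of 13.3 m, v² = 2aL = 2 × 4.3410 × 13.3 = 115.4706, so v = 10.7457 m/s.

10.75 m/s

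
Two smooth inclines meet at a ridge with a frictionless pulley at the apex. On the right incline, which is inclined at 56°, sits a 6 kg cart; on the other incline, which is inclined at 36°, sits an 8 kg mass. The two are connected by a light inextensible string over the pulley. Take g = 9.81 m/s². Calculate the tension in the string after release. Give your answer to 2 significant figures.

Resolve each weight along its own incline: the 6 kg mass has component 6 × 9.81 × sin 56° = 48.797 N down its slope, and the 8 kg mass has 8 × 9.81 × sin 36° = 46.129 N down its slope.
The 6 kg side's 48.797 N exceeds the other side's 46.129 N, so that mass slides down and the 8 kg mass slides up. Taking that direction as positive, Newton's second law for the whole system gives 48.797 − 46.129 = (6 + 8) a, so a = 2.668 / 14 = 0.1906 m/s².
For the 8 kg mass (up-slope positive): T − 46.129 = 8 × 0.1906, so T = 47.654 N.

48 N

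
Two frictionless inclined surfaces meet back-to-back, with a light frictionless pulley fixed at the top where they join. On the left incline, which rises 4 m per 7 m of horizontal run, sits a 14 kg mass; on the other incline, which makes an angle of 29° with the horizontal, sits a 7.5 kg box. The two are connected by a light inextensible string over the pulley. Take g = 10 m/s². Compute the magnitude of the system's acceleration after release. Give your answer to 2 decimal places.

Resolve each weight along its own incline: the 14 kg mass has component 14 × 10 × sin 29.74° = 69.459 N down its slope, and the 7.5 kg mass has 7.5 × 10 × sin 29° = 36.361 N down its slope.
The 14 kg side's 69.459 N exceeds the other side's 36.361 N, so that mass slides down and the 7.5 kg mass slides up. Taking that direction as positive, Newton's second law for the whole system gives 69.459 − 36.361 = (14 + 7.5) a, so a = 33.098 / 21.5 = 1.5394 m/s².

1.54 m/s²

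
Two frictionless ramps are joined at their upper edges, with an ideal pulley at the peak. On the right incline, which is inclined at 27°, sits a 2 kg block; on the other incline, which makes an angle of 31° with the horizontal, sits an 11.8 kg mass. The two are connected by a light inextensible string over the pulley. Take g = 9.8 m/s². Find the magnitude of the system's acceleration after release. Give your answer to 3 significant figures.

3.67 m/s²

Resolve each weight along its own incline: the 2 kg mass has component 2 × 9.8 × sin 27° = 8.898 N down its slope, and the 11.8 kg mass has 11.8 × 9.8 × sin 31° = 59.559 N down its slope.
The 11.8 kg side's 59.559 N exceeds the other side's 8.898 N, so that mass slides down and the 2 kg mass slides up. Taking that direction as positive, Newton's second law for the whole system gives 59.559 − 8.898 = (2 + 11.8) a, so a = 50.661 / 13.8 = 3.6711 m/s².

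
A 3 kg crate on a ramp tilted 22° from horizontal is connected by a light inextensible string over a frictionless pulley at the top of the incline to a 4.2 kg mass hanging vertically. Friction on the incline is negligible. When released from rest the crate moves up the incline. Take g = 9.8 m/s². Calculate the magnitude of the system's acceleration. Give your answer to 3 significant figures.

For the crate on the incline: the weight component along the slope is m₁g sin 22° = 3 × 9.8 × 0.3746 = 11.013 N and the normal force is N = m₁g cos 22° = 27.259 N.
Newton's second law for the crate (up-slope positive): T − 11.013 = 3 a. For the hanging mass (downward positive): 4.2 × 9.8 − T = 4.2 a.
Adding the two equations eliminates T: 30.147 = 7.2 a, so a = 4.1871 m/s².

4.19 m/s²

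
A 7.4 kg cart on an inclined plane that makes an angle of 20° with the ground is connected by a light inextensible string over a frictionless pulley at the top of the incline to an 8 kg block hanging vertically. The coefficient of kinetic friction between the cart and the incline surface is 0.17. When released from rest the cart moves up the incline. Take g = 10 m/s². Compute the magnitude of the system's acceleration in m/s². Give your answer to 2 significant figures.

For the cart on the incline: the weight component along the slope is m₁g sin 20° = 7.4 × 10 × 0.3420 = 25.308 N and the normal force is N = m₁g cos 20° = 69.537 N.
Kinetic friction opposes the cart's motion up the incline: f = μN = 0.17 × 69.537 = 11.821 N acting down the slope.
Newton's second law for the cart (up-slope positive): T − 25.308 − 11.821 = 7.4 a. For the hanging block (downward positive): 8 × 10 − T = 8 a.
Adding the two equations eliminates T: 42.871 = 15.4 a, so a = 2.7838 m/s².

2.8 m/s²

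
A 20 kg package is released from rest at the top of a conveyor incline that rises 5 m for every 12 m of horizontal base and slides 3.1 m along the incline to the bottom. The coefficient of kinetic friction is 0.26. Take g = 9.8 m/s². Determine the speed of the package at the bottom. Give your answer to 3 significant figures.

2.96 m/s

The weight component along the incline is mg sin 22.62° = 75.385 N and the normal force is N = mg cos 22.62° = 180.923 N.
Friction up the slope is f = μN = 0.26 × 180.923 = 47.040 N, so the net downslope force is 75.385 − 47.040 = 28.345 N and a = 28.345 / 20 = 1.4172 m/s².
Starting from rest over a distance of 3.1 m, v² = 2aL = 2 × 1.4172 × 3.1 = 8.7866, so v = 2.9642 m/s.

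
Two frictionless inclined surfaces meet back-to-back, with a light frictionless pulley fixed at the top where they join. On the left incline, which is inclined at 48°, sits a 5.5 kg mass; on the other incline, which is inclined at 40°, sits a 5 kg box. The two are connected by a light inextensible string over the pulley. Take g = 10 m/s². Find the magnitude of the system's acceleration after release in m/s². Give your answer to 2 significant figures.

Resolve each weight along its own incline: the 5.5 kg mass has component 5.5 × 10 × sin 48° = 40.873 N down its slope, and the 5 kg mass has 5 × 10 × sin 40° = 32.139 N down its slope.
The 5.5 kg side's 40.873 N exceeds the other side's 32.139 N, so that mass slides down and the 5 kg mass slides up. Taking that direction as positive, Newton's second law for the whole system gives 40.873 − 32.139 = (5.5 + 5) a, so a = 8.734 / 10.5 = 0.8318 m/s².

0.83 m/s²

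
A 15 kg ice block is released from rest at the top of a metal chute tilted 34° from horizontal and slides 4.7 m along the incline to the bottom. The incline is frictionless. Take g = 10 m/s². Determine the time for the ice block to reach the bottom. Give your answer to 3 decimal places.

1.297 s

The weight component along the incline is mg sin 34° = 83.879 N and the normal force is N = mg cos 34° = 124.356 N.
With no friction, a = g sin 34° = 5.5919 m/s².
Starting from rest, L = ½at², so t = √(2L/a) = √(2 × 4.7 / 5.5919) = 1.2965 s.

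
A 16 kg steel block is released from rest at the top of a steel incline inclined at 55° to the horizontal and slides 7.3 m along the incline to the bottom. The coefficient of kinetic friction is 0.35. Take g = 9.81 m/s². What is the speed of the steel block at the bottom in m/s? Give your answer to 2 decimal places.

9.41 m/s

The weight component along the incline is mg sin 55° = 128.574 N and the normal force is N = mg cos 55° = 90.029 N.
Friction up the slope is f = μN = 0.35 × 90.029 = 31.510 N, so the net downslope force is 128.574 − 31.510 = 97.064 N and a = 97.064 / 16 = 6.0665 m/s².
Starting from rest over a distance of 7.3 m, v² = 2aL = 2 × 6.0665 × 7.3 = 88.5709, so v = 9.4112 m/s.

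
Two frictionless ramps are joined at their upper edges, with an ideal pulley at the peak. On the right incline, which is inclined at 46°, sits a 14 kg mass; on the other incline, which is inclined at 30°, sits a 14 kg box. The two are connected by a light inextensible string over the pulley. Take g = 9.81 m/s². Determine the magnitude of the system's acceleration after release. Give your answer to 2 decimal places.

Resolve each weight along its own incline: the 14 kg mass has component 14 × 9.81 × sin 46° = 98.794 N down its slope, and the 14 kg mass has 14 × 9.81 × sin 30° = 68.670 N down its slope.
The 14 kg side's 98.794 N exceeds the other side's 68.670 N, so that mass slides down and the 14 kg mass slides up. Taking that direction as positive, Newton's second law for the whole system gives 98.794 − 68.670 = (14 + 14) a, so a = 30.124 / 28 = 1.0759 m/s².

1.08 m/s²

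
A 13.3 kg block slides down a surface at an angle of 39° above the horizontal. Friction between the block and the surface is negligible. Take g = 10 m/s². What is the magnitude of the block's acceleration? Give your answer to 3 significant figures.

Resolving the weight along the incline: the component pulling the block down the slope is mg sin 39° = 13.3 × 10 × 0.6293 = 83.697 N, and the normal force is N = mg cos 39° = 13.3 × 10 × 0.7771 = 103.354 N.
With no friction the net force along the incline is 83.697 N, so a = g sin 39° = 83.697 / 13.3 = 6.2930 m/s².

6.29 m/s²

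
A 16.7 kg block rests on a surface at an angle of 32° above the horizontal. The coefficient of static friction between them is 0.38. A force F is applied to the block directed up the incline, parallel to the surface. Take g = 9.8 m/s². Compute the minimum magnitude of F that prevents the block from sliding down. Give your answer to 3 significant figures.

The normal force is N = mg cos 32° = 138.792 N. With F at its minimum the block is on the verge of sliding down, so static friction is at its maximum μ_s N = 0.38 × 138.792 = 52.741 N and acts up the slope.
Equilibrium along the incline: F + μ_s N = mg sin 32°, so F = 86.727 − 52.741 = 33.986 N.

34.0 N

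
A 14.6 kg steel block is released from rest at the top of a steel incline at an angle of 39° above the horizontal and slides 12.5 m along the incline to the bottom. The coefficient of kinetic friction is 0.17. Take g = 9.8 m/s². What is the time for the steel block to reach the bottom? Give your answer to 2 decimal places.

2.27 s

The weight component along the incline is mg sin 39° = 90.043 N and the normal force is N = mg cos 39° = 111.194 N.
Friction up the slope is f = μN = 0.17 × 111.194 = 18.903 N, so the net downslope force is 90.043 − 18.903 = 71.140 N and a = 71.140 / 14.6 = 4.8726 m/s².
Starting from rest, L = ½at², so t = √(2L/a) = √(2 × 12.5 / 4.8726) = 2.2651 s.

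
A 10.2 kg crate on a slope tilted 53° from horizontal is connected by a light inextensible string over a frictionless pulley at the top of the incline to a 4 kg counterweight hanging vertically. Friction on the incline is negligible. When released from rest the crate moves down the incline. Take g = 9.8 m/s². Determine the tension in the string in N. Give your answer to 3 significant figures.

For the crate on the incline: the weight component along the slope is m₁g sin 53° = 10.2 × 9.8 × 0.7986 = 79.828 N and the normal force is N = m₁g cos 53° = 60.157 N.
Newton's second law for the crate (down-slope positive): 79.828 − T = 10.2 a. For the hanging counterweight (upward positive): T − 4 × 9.8 = 4 a.
Adding the two equations eliminates T: 40.628 = 14.2 a, so a = 2.8611 m/s².
Then from the hanging counterweight's equation, T = 4 × (9.8 + 2.8611) = 50.644 N.

50.6 N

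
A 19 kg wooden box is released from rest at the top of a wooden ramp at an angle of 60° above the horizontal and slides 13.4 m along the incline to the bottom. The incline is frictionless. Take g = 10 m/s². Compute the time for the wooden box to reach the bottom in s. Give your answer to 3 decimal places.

1.759 s

The weight component along the incline is mg sin 60° = 164.545 N and the normal force is N = mg cos 60° = 95.000 N.
With no friction, a = g sin 60° = 8.6603 m/s².
Starting from rest, L = ½at², so t = √(2L/a) = √(2 × 13.4 / 8.6603) = 1.7591 s.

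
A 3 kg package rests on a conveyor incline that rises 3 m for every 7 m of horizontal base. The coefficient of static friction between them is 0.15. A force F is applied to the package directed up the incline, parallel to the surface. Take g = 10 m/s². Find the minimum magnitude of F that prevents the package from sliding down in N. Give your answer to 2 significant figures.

The normal force is N = mg cos 23.20° = 27.574 N. With F at its minimum the package is on the verge of sliding down, so static friction is at its maximum μ_s N = 0.15 × 27.574 = 4.136 N and acts up the slope.
Equilibrium along the incline: F + μ_s N = mg sin 23.20°, so F = 11.818 − 4.136 = 7.682 N.

7.7 N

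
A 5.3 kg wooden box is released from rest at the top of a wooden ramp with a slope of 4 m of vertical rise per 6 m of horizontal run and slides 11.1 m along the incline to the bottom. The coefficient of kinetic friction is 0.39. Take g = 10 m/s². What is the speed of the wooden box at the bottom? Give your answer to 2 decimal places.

The weight component along the incline is mg sin 33.69° = 29.399 N and the normal force is N = mg cos 33.69° = 44.099 N.
Friction up the slope is f = μN = 0.39 × 44.099 = 17.199 N, so the net downslope force is 29.399 − 17.199 = 12.200 N and a = 12.200 / 5.3 = 2.3019 m/s².
Starting from rest over a distance of 11.1 m, v² = 2aL = 2 × 2.3019 × 11.1 = 51.1022, so v = 7.1486 m/s.

7.15 m/s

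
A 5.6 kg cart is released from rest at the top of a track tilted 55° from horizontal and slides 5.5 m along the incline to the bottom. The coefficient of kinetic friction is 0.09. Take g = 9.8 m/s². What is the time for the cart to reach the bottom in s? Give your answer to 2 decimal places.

1.21 s

The weight component along the incline is mg sin 55° = 44.955 N and the normal force is N = mg cos 55° = 31.478 N.
Friction up the slope is f = μN = 0.09 × 31.478 = 2.833 N, so the net downslope force is 44.955 − 2.833 = 42.122 N and a = 42.122 / 5.6 = 7.5218 m/s².
Starting from rest, L = ½at², so t = √(2L/a) = √(2 × 5.5 / 7.5218) = 1.2093 s.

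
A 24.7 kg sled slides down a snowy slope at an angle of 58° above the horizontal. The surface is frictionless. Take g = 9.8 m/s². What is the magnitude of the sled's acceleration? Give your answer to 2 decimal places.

8.31 m/s²

Resolving the weight along the incline: the component pulling the sled down the slope is mg sin 58° = 24.7 × 9.8 × 0.8480 = 205.267 N, and the normal force is N = mg cos 58° = 24.7 × 9.8 × 0.5299 = 128.268 N.
With no friction the net force along the incline is 205.267 N, so a = g sin 58° = 205.267 / 24.7 = 8.3104 m/s².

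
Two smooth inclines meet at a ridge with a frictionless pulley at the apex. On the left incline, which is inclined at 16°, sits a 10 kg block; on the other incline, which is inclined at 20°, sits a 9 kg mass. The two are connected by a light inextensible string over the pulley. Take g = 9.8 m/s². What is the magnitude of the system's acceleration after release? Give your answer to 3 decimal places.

0.166 m/s²

Resolve each weight along its own incline: the 10 kg mass has component 10 × 9.8 × sin 16° = 27.012 N down its slope, and the 9 kg mass has 9 × 9.8 × sin 20° = 30.166 N down its slope.
The 9 kg side's 30.166 N exceeds the other side's 27.012 N, so that mass slides down and the 10 kg mass slides up. Taking that direction as positive, Newton's second law for the whole system gives 30.166 − 27.012 = (10 + 9) a, so a = 3.154 / 19 = 0.1660 m/s².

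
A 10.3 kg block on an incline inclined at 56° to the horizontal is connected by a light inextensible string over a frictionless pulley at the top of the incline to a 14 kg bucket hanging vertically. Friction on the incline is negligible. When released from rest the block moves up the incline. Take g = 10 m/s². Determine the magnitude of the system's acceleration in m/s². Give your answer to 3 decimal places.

2.247 m/s²

For the block on the incline: the weight component along the slope is m₁g sin 56° = 10.3 × 10 × 0.8290 = 85.387 N and the normal force is N = m₁g cos 56° = 57.597 N.
Newton's second law for the block (up-slope positive): T − 85.387 = 10.3 a. For the hanging bucket (downward positive): 14 × 10 − T = 14 a.
Adding the two equations eliminates T: 54.613 = 24.3 a, so a = 2.2474 m/s².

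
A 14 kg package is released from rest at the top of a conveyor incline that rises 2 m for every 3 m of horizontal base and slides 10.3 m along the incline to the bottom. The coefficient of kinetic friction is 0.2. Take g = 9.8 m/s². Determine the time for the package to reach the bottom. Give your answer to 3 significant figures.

2.33 s

The weight component along the incline is mg sin 33.69° = 76.105 N and the normal force is N = mg cos 33.69° = 114.157 N.
Friction up the slope is f = μN = 0.2 × 114.157 = 22.831 N, so the net downslope force is 76.105 − 22.831 = 53.274 N and a = 53.274 / 14 = 3.8053 m/s².
Starting from rest, L = ½at², so t = √(2L/a) = √(2 × 10.3 / 3.8053) = 2.3267 s.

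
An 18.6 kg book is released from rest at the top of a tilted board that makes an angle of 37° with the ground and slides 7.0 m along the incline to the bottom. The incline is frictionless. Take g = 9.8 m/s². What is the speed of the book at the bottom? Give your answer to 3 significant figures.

The weight component along the incline is mg sin 37° = 109.699 N and the normal force is N = mg cos 37° = 145.575 N.
With no friction, a = g sin 37° = 5.8978 m/s².
Starting from rest over a distance of 7.0 m, v² = 2aL = 2 × 5.8978 × 7.0 = 82.5692, so v = 9.0868 m/s.

9.09 m/s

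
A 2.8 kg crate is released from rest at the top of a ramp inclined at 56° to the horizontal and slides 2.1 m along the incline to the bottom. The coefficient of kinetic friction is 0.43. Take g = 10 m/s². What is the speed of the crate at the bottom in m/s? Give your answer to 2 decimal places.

4.97 m/s

The weight component along the incline is mg sin 56° = 23.213 N and the normal force is N = mg cos 56° = 15.657 N.
Friction up the slope is f = μN = 0.43 × 15.657 = 6.733 N, so the net downslope force is 23.213 − 6.733 = 16.480 N and a = 16.480 / 2.8 = 5.8857 m/s².
Starting from rest over a distance of 2.1 m, v² = 2aL = 2 × 5.8857 × 2.1 = 24.7199, so v = 4.9719 m/s.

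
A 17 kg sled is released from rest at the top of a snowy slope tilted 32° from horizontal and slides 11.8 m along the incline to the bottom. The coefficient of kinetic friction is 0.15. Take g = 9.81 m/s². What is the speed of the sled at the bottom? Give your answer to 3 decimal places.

The weight component along the incline is mg sin 32° = 88.375 N and the normal force is N = mg cos 32° = 141.429 N.
Friction up the slope is f = μN = 0.15 × 141.429 = 21.214 N, so the net downslope force is 88.375 − 21.214 = 67.161 N and a = 67.161 / 17 = 3.9506 m/s².
Starting from rest over a distance of 11.8 m, v² = 2aL = 2 × 3.9506 × 11.8 = 93.2342, so v = 9.6558 m/s.

9.656 m/s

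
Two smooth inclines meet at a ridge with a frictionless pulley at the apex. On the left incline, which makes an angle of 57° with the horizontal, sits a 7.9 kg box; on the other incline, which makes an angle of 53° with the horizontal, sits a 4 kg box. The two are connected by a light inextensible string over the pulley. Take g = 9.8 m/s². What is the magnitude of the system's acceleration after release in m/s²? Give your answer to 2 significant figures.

2.8 m/s²

Resolve each weight along its own incline: the 7.9 kg mass has component 7.9 × 9.8 × sin 57° = 64.930 N down its slope, and the 4 kg mass has 4 × 9.8 × sin 53° = 31.307 N down its slope.
The 7.9 kg side's 64.930 N exceeds the other side's 31.307 N, so that mass slides down and the 4 kg mass slides up. Taking that direction as positive, Newton's second law for the whole system gives 64.930 − 31.307 = (7.9 + 4) a, so a = 33.623 / 11.9 = 2.8255 m/s².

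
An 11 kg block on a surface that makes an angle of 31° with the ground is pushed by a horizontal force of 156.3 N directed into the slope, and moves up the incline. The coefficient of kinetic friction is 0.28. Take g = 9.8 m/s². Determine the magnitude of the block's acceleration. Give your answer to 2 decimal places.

2.73 m/s²

The horizontal push has components F cos 31° = 156.3 × 0.8572 = 133.980 N up the incline and F sin 31° = 156.3 × 0.5150 = 80.495 N pressing into the surface.
The normal force is therefore N = mg cos 31° + F sin 31° = 92.406 + 80.495 = 172.901 N, and kinetic friction down the slope is μN = 0.28 × 172.901 = 48.412 N.
Along the incline: F cos 31° − mg sin 31° − μN = ma, so 133.980 − 55.517 − 48.412 = 11 a, giving a = 2.7319 m/s².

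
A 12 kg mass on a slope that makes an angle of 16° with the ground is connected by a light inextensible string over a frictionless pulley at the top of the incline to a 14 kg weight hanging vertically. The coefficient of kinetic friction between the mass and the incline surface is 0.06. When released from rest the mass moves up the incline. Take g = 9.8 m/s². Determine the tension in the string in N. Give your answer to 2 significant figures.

84 N

For the mass on the incline: the weight component along the slope is m₁g sin 16° = 12 × 9.8 × 0.2756 = 32.411 N and the normal force is N = m₁g cos 16° = 113.044 N.
Kinetic friction opposes the mass's motion up the incline: f = μN = 0.06 × 113.044 = 6.783 N acting down the slope.
Newton's second law for the mass (up-slope positive): T − 32.411 − 6.783 = 12 a. For the hanging weight (downward positive): 14 × 9.8 − T = 14 a.
Adding the two equations eliminates T: 98.006 = 26 a, so a = 3.7695 m/s².
Then from the hanging weight's equation, T = 14 × (9.8 − 3.7695) = 84.427 N.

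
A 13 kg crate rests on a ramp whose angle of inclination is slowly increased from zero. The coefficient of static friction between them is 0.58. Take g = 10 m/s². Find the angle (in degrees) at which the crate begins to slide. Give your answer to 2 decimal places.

At the threshold of sliding, static friction is at its maximum μ_s N and exactly balances the weight component along the incline: mg sin θ = μ_s mg cos θ.
Hence tan θ = μ_s = 0.58, so θ = arctan(0.58) = 30.1137°.

30.11°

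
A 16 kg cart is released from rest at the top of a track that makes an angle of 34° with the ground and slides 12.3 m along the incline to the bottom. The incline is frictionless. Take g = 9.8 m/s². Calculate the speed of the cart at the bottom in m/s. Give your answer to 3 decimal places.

The weight component along the incline is mg sin 34° = 87.681 N and the normal force is N = mg cos 34° = 129.993 N.
With no friction, a = g sin 34° = 5.4801 m/s².
Starting from rest over a distance of 12.3 m, v² = 2aL = 2 × 5.4801 × 12.3 = 134.8105, so v = 11.6108 m/s.

11.611 m/s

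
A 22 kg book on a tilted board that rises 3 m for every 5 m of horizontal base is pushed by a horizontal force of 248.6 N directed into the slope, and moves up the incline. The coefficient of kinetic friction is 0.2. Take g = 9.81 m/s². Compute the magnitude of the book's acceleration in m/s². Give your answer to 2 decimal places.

The horizontal push has components F cos 30.96° = 248.6 × 0.8575 = 213.174 N up the incline and F sin 30.96° = 248.6 × 0.5145 = 127.905 N pressing into the surface.
The normal force is therefore N = mg cos 30.96° + F sin 30.96° = 185.066 + 127.905 = 312.971 N, and kinetic friction down the slope is μN = 0.2 × 312.971 = 62.594 N.
Along the incline: F cos 30.96° − mg sin 30.96° − μN = ma, so 213.174 − 111.039 − 62.594 = 22 a, giving a = 1.7973 m/s².

1.80 m/s²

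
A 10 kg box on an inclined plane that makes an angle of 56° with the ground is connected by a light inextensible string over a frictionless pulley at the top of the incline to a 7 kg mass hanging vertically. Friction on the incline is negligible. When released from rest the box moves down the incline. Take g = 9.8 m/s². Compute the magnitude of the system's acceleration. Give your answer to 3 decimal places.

For the box on the incline: the weight component along the slope is m₁g sin 56° = 10 × 9.8 × 0.8290 = 81.242 N and the normal force is N = m₁g cos 56° = 54.801 N.
Newton's second law for the box (down-slope positive): 81.242 − T = 10 a. For the hanging mass (upward positive): T − 7 × 9.8 = 7 a.
Adding the two equations eliminates T: 12.642 = 17 a, so a = 0.7436 m/s².

0.744 m/s²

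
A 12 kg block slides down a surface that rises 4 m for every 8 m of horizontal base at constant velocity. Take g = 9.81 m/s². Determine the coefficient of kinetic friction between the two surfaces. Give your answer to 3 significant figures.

0.500

At constant velocity the net force along the incline is zero: mg sin 26.57° = μ mg cos 26.57°.
So μ = tan 26.57° = 0.4472 / 0.8944 = 0.5000.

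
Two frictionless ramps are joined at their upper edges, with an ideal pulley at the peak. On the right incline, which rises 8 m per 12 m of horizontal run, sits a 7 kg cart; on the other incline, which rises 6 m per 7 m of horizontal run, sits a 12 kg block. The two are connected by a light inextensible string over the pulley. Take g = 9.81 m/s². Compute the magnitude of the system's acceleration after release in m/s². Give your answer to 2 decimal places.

Resolve each weight along its own incline: the 7 kg mass has component 7 × 9.81 × sin 33.69° = 38.091 N down its slope, and the 12 kg mass has 12 × 9.81 × sin 40.60° = 76.611 N down its slope.
The 12 kg side's 76.611 N exceeds the other side's 38.091 N, so that mass slides down and the 7 kg mass slides up. Taking that direction as positive, Newton's second law for the whole system gives 76.611 − 38.091 = (7 + 12) a, so a = 38.520 / 19 = 2.0274 m/s².

2.03 m/s²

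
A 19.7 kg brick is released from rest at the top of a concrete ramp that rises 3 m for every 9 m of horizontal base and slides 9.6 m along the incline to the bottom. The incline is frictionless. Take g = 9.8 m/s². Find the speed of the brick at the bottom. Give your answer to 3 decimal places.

The weight component along the incline is mg sin 18.43° = 61.051 N and the normal force is N = mg cos 18.43° = 183.153 N.
With no friction, a = g sin 18.43° = 3.0990 m/s².
Starting from rest over a distance of 9.6 m, v² = 2aL = 2 × 3.0990 × 9.6 = 59.5008, so v = 7.7137 m/s.

7.714 m/s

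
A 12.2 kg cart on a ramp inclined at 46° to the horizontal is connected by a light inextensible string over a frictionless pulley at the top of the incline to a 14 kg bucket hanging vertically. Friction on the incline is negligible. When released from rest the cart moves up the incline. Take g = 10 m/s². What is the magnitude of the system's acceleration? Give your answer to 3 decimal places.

For the cart on the incline: the weight component along the slope is m₁g sin 46° = 12.2 × 10 × 0.7193 = 87.755 N and the normal force is N = m₁g cos 46° = 84.748 N.
Newton's second law for the cart (up-slope positive): T − 87.755 = 12.2 a. For the hanging bucket (downward positive): 14 × 10 − T = 14 a.
Adding the two equations eliminates T: 52.245 = 26.2 a, so a = 1.9941 m/s².

1.994 m/s²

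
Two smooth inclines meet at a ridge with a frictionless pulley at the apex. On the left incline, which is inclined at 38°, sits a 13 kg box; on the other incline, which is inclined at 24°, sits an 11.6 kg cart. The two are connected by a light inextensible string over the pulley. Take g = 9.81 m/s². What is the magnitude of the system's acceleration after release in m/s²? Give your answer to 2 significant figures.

Resolve each weight along its own incline: the 13 kg mass has component 13 × 9.81 × sin 38° = 78.515 N down its slope, and the 11.6 kg mass has 11.6 × 9.81 × sin 24° = 46.285 N down its slope.
The 13 kg side's 78.515 N exceeds the other side's 46.285 N, so that mass slides down and the 11.6 kg mass slides up. Taking that direction as positive, Newton's second law for the whole system gives 78.515 − 46.285 = (13 + 11.6) a, so a = 32.230 / 24.6 = 1.3102 m/s².

1.3 m/s²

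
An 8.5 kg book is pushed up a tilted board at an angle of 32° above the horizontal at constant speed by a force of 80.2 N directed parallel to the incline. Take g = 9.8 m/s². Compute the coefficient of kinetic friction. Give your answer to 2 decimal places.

At constant speed ΣF = 0 along the incline. The applied 80.2 N acts up the slope; the weight component mg sin 32° = 44.142 N and kinetic friction μN both act down the slope.
So 80.2 = 44.142 + μ × 70.642, giving μ = (80.2 − 44.142) / 70.642 = 0.5104.

0.51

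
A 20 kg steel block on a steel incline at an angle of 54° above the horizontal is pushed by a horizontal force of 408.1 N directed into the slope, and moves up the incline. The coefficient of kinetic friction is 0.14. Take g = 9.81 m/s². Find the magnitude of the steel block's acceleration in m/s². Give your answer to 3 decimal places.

0.939 m/s²

The horizontal push has components F cos 54° = 408.1 × 0.5878 = 239.881 N up the incline and F sin 54° = 408.1 × 0.8090 = 330.153 N pressing into the surface.
The normal force is therefore N = mg cos 54° + F sin 54° = 115.326 + 330.153 = 445.479 N, and kinetic friction down the slope is μN = 0.14 × 445.479 = 62.367 N.
Along the incline: F cos 54° − mg sin 54° − μN = ma, so 239.881 − 158.726 − 62.367 = 20 a, giving a = 0.9394 m/s².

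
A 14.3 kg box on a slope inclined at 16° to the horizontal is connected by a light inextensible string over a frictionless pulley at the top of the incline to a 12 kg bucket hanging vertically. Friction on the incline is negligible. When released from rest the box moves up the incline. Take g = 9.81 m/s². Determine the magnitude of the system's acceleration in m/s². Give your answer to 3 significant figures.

3.01 m/s²

For the box on the incline: the weight component along the slope is m₁g sin 16° = 14.3 × 9.81 × 0.2756 = 38.662 N and the normal force is N = m₁g cos 16° = 134.849 N.
Newton's second law for the box (up-slope positive): T − 38.662 = 14.3 a. For the hanging bucket (downward positive): 12 × 9.81 − T = 12 a.
Adding the two equations eliminates T: 79.058 = 26.3 a, so a = 3.0060 m/s².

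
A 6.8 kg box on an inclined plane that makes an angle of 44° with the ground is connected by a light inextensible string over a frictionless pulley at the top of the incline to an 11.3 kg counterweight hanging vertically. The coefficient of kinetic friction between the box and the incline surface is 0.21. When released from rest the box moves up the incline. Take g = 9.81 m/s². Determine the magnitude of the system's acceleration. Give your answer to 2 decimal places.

For the box on the incline: the weight component along the slope is m₁g sin 44° = 6.8 × 9.81 × 0.6947 = 46.342 N and the normal force is N = m₁g cos 44° = 47.986 N.
Kinetic friction opposes the box's motion up the incline: f = μN = 0.21 × 47.986 = 10.077 N acting down the slope.
Newton's second law for the box (up-slope positive): T − 46.342 − 10.077 = 6.8 a. For the hanging counterweight (downward positive): 11.3 × 9.81 − T = 11.3 a.
Adding the two equations eliminates T: 54.434 = 18.1 a, so a = 3.0074 m/s².

3.01 m/s²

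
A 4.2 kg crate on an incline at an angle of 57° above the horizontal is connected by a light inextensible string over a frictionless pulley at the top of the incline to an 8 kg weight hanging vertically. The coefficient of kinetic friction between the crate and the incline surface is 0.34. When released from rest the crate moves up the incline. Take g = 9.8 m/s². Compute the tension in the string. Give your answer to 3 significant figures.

54.6 N

For the crate on the incline: the weight component along the slope is m₁g sin 57° = 4.2 × 9.8 × 0.8387 = 34.521 N and the normal force is N = m₁g cos 57° = 22.417 N.
Kinetic friction opposes the crate's motion up the incline: f = μN = 0.34 × 22.417 = 7.622 N acting down the slope.
Newton's second law for the crate (up-slope positive): T − 34.521 − 7.622 = 4.2 a. For the hanging weight (downward positive): 8 × 9.8 − T = 8 a.
Adding the two equations eliminates T: 36.257 = 12.2 a, so a = 2.9719 m/s².
Then from the hanging weight's equation, T = 8 × (9.8 − 2.9719) = 54.625 N.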